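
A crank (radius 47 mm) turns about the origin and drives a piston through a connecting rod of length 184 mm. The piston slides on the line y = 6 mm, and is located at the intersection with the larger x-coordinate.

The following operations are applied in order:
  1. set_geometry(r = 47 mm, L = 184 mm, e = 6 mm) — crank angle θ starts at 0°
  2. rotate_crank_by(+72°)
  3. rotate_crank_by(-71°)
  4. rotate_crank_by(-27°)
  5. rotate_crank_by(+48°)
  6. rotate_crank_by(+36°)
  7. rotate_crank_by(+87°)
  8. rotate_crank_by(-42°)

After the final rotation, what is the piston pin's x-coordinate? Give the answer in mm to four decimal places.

169.0723

set_geometry: r = 47 mm, L = 184 mm, e = 6 mm; θ ← 0°
rotate_crank_by(+72°): θ ← 0° +72° = 72°
rotate_crank_by(-71°): θ ← 72° -71° = 1°
rotate_crank_by(-27°): θ ← 1° -27° = -26°
rotate_crank_by(+48°): θ ← -26° +48° = 22°
rotate_crank_by(+36°): θ ← 22° +36° = 58°
rotate_crank_by(+87°): θ ← 58° +87° = 145°
rotate_crank_by(-42°): θ ← 145° -42° = 103°
crank pin P = (r cos θ, r sin θ) = (-10.572700, 45.795393)
h = r sin θ − e = 45.795393 − 6 = 39.795393
x = r cos θ + √(L² − h²) = -10.572700 + √(33856.0 − 1583.6733) = -10.572700 + 179.645002 = 169.072302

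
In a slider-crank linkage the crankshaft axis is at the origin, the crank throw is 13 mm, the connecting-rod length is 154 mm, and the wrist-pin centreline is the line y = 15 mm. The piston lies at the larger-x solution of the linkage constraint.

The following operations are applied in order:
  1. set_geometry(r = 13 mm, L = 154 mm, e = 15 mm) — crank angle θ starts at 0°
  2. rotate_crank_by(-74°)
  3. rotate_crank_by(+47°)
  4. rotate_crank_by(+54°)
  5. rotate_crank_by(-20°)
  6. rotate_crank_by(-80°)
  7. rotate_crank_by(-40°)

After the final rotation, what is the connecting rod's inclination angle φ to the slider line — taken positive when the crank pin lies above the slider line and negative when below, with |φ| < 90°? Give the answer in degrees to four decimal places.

set_geometry: r = 13 mm, L = 154 mm, e = 15 mm; θ ← 0°
rotate_crank_by(-74°): θ ← 0° -74° = -74°
rotate_crank_by(+47°): θ ← -74° +47° = -27°
rotate_crank_by(+54°): θ ← -27° +54° = 27°
rotate_crank_by(-20°): θ ← 27° -20° = 7°
rotate_crank_by(-80°): θ ← 7° -80° = -73°
rotate_crank_by(-40°): θ ← -73° -40° = -113°
crank pin P = (r cos θ, r sin θ) = (-5.079505, -11.966563)
h = r sin θ − e = -11.966563 − 15 = -26.966563
sin φ = h / L = -26.966563 / 154 = -0.17510755
φ = arcsin(-0.17510755) = -10.084917°

-10.0849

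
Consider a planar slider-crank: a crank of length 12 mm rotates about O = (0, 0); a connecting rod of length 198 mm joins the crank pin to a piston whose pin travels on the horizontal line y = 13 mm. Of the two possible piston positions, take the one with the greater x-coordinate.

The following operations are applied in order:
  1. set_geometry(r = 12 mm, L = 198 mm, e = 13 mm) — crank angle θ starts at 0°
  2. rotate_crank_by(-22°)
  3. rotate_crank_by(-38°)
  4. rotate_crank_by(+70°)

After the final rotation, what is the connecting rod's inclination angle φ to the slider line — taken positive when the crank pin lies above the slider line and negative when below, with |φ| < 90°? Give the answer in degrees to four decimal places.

-3.1605

set_geometry: r = 12 mm, L = 198 mm, e = 13 mm; θ ← 0°
rotate_crank_by(-22°): θ ← 0° -22° = -22°
rotate_crank_by(-38°): θ ← -22° -38° = -60°
rotate_crank_by(+70°): θ ← -60° +70° = 10°
crank pin P = (r cos θ, r sin θ) = (11.817693, 2.083778)
h = r sin θ − e = 2.083778 − 13 = -10.916222
sin φ = h / L = -10.916222 / 198 = -0.05513243
φ = arcsin(-0.05513243) = -3.160458°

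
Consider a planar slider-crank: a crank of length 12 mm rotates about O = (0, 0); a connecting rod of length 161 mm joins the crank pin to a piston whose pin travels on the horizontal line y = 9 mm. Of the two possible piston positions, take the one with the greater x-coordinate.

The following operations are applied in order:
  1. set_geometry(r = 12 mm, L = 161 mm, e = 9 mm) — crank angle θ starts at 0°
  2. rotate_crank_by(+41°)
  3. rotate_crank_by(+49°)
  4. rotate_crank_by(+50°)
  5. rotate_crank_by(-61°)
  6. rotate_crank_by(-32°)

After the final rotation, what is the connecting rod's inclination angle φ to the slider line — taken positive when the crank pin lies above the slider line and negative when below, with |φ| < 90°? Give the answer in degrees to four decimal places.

-0.0796

set_geometry: r = 12 mm, L = 161 mm, e = 9 mm; θ ← 0°
rotate_crank_by(+41°): θ ← 0° +41° = 41°
rotate_crank_by(+49°): θ ← 41° +49° = 90°
rotate_crank_by(+50°): θ ← 90° +50° = 140°
rotate_crank_by(-61°): θ ← 140° -61° = 79°
rotate_crank_by(-32°): θ ← 79° -32° = 47°
crank pin P = (r cos θ, r sin θ) = (8.183980, 8.776244)
h = r sin θ − e = 8.776244 − 9 = -0.223756
sin φ = h / L = -0.223756 / 161 = -0.00138979
φ = arcsin(-0.00138979) = -0.079629°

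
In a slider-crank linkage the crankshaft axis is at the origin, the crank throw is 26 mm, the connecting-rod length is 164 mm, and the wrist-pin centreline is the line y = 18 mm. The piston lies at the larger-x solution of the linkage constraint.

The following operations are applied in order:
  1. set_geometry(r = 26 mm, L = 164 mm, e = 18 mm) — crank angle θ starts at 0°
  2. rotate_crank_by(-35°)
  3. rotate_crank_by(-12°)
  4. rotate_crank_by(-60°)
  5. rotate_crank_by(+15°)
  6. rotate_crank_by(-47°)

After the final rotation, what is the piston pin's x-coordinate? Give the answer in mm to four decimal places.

set_geometry: r = 26 mm, L = 164 mm, e = 18 mm; θ ← 0°
rotate_crank_by(-35°): θ ← 0° -35° = -35°
rotate_crank_by(-12°): θ ← -35° -12° = -47°
rotate_crank_by(-60°): θ ← -47° -60° = -107°
rotate_crank_by(+15°): θ ← -107° +15° = -92°
rotate_crank_by(-47°): θ ← -92° -47° = -139°
crank pin P = (r cos θ, r sin θ) = (-19.622449, -17.057535)
h = r sin θ − e = -17.057535 − 18 = -35.057535
x = r cos θ + √(L² − h²) = -19.622449 + √(26896.0 − 1229.0307) = -19.622449 + 160.209142 = 140.586693

140.5867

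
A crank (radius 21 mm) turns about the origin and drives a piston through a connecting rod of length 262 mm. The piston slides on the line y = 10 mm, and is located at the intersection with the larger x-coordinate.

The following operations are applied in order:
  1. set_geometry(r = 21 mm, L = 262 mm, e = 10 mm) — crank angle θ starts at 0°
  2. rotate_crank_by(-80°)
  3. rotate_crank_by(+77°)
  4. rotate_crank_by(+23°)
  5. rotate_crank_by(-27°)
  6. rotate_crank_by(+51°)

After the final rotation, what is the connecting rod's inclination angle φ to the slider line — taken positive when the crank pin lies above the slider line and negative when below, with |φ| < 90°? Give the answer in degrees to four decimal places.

1.0033

set_geometry: r = 21 mm, L = 262 mm, e = 10 mm; θ ← 0°
rotate_crank_by(-80°): θ ← 0° -80° = -80°
rotate_crank_by(+77°): θ ← -80° +77° = -3°
rotate_crank_by(+23°): θ ← -3° +23° = 20°
rotate_crank_by(-27°): θ ← 20° -27° = -7°
rotate_crank_by(+51°): θ ← -7° +51° = 44°
crank pin P = (r cos θ, r sin θ) = (15.106136, 14.587826)
h = r sin θ − e = 14.587826 − 10 = 4.587826
sin φ = h / L = 4.587826 / 262 = 0.01751079
φ = arcsin(0.01751079) = 1.003345°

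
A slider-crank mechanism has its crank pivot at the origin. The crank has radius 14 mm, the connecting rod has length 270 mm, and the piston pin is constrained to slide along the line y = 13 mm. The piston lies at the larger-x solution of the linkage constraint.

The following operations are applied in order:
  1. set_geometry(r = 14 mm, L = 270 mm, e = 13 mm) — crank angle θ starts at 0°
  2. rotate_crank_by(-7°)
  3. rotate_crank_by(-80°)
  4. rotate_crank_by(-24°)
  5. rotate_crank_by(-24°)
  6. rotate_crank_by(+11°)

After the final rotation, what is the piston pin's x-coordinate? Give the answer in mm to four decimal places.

set_geometry: r = 14 mm, L = 270 mm, e = 13 mm; θ ← 0°
rotate_crank_by(-7°): θ ← 0° -7° = -7°
rotate_crank_by(-80°): θ ← -7° -80° = -87°
rotate_crank_by(-24°): θ ← -87° -24° = -111°
rotate_crank_by(-24°): θ ← -111° -24° = -135°
rotate_crank_by(+11°): θ ← -135° +11° = -124°
crank pin P = (r cos θ, r sin θ) = (-7.828701, -11.606526)
h = r sin θ − e = -11.606526 − 13 = -24.606526
x = r cos θ + √(L² − h²) = -7.828701 + √(72900.0 − 605.4811) = -7.828701 + 268.876401 = 261.047700

261.0477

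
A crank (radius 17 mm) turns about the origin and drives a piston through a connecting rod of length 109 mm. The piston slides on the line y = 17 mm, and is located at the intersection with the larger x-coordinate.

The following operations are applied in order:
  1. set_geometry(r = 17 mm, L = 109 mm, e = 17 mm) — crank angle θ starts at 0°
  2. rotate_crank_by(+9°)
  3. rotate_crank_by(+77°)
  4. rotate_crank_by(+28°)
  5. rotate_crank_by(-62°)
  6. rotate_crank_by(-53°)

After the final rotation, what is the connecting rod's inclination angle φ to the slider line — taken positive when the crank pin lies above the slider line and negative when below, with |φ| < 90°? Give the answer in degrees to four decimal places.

-9.1306

set_geometry: r = 17 mm, L = 109 mm, e = 17 mm; θ ← 0°
rotate_crank_by(+9°): θ ← 0° +9° = 9°
rotate_crank_by(+77°): θ ← 9° +77° = 86°
rotate_crank_by(+28°): θ ← 86° +28° = 114°
rotate_crank_by(-62°): θ ← 114° -62° = 52°
rotate_crank_by(-53°): θ ← 52° -53° = -1°
crank pin P = (r cos θ, r sin θ) = (16.997411, -0.296691)
h = r sin θ − e = -0.296691 − 17 = -17.296691
sin φ = h / L = -17.296691 / 109 = -0.15868524
φ = arcsin(-0.15868524) = -9.130591°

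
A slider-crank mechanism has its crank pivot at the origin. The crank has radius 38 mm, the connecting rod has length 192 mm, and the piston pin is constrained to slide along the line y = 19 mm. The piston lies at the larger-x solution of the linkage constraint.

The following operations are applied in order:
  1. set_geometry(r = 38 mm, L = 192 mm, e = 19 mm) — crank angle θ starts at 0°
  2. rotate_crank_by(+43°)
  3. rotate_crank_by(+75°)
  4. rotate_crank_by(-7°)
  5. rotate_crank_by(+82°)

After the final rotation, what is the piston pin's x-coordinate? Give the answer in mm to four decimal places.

152.9874

set_geometry: r = 38 mm, L = 192 mm, e = 19 mm; θ ← 0°
rotate_crank_by(+43°): θ ← 0° +43° = 43°
rotate_crank_by(+75°): θ ← 43° +75° = 118°
rotate_crank_by(-7°): θ ← 118° -7° = 111°
rotate_crank_by(+82°): θ ← 111° +82° = 193°
crank pin P = (r cos θ, r sin θ) = (-37.026062, -8.548140)
h = r sin θ − e = -8.548140 − 19 = -27.548140
x = r cos θ + √(L² − h²) = -37.026062 + √(36864.0 − 758.9000) = -37.026062 + 190.013421 = 152.987358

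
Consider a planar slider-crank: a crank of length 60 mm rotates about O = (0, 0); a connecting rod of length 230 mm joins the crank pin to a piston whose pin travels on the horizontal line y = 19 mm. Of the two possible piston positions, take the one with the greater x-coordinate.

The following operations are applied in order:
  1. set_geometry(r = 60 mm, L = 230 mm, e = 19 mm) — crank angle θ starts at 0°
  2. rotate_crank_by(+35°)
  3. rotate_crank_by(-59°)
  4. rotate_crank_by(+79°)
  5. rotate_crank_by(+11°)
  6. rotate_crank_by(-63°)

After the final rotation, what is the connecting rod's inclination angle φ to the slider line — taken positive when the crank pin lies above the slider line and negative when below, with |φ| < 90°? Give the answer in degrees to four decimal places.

-3.9540

set_geometry: r = 60 mm, L = 230 mm, e = 19 mm; θ ← 0°
rotate_crank_by(+35°): θ ← 0° +35° = 35°
rotate_crank_by(-59°): θ ← 35° -59° = -24°
rotate_crank_by(+79°): θ ← -24° +79° = 55°
rotate_crank_by(+11°): θ ← 55° +11° = 66°
rotate_crank_by(-63°): θ ← 66° -63° = 3°
crank pin P = (r cos θ, r sin θ) = (59.917772, 3.140157)
h = r sin θ − e = 3.140157 − 19 = -15.859843
sin φ = h / L = -15.859843 / 230 = -0.06895584
φ = arcsin(-0.06895584) = -3.954016°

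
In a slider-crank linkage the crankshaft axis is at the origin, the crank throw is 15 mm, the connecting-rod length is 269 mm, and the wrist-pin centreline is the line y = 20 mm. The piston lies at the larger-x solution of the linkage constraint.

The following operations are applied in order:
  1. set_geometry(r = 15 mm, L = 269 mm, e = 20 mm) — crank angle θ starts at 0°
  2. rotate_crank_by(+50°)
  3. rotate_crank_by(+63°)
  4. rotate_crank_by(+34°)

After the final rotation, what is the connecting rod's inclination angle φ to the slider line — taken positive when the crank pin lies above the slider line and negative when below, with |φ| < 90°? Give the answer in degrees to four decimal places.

-2.5206

set_geometry: r = 15 mm, L = 269 mm, e = 20 mm; θ ← 0°
rotate_crank_by(+50°): θ ← 0° +50° = 50°
rotate_crank_by(+63°): θ ← 50° +63° = 113°
rotate_crank_by(+34°): θ ← 113° +34° = 147°
crank pin P = (r cos θ, r sin θ) = (-12.580059, 8.169586)
h = r sin θ − e = 8.169586 − 20 = -11.830414
sin φ = h / L = -11.830414 / 269 = -0.04397924
φ = arcsin(-0.04397924) = -2.520638°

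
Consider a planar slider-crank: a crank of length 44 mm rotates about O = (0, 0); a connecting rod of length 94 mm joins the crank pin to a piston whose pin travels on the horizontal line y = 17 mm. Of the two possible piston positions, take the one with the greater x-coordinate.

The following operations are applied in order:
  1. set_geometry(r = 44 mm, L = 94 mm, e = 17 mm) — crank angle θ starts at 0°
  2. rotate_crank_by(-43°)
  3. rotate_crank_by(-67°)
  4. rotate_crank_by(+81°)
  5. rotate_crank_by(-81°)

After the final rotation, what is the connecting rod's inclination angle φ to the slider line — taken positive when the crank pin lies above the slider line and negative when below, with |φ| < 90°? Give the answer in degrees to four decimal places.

set_geometry: r = 44 mm, L = 94 mm, e = 17 mm; θ ← 0°
rotate_crank_by(-43°): θ ← 0° -43° = -43°
rotate_crank_by(-67°): θ ← -43° -67° = -110°
rotate_crank_by(+81°): θ ← -110° +81° = -29°
rotate_crank_by(-81°): θ ← -29° -81° = -110°
crank pin P = (r cos θ, r sin θ) = (-15.048886, -41.346475)
h = r sin θ − e = -41.346475 − 17 = -58.346475
sin φ = h / L = -58.346475 / 94 = -0.62070718
φ = arcsin(-0.62070718) = -38.367795°

-38.3678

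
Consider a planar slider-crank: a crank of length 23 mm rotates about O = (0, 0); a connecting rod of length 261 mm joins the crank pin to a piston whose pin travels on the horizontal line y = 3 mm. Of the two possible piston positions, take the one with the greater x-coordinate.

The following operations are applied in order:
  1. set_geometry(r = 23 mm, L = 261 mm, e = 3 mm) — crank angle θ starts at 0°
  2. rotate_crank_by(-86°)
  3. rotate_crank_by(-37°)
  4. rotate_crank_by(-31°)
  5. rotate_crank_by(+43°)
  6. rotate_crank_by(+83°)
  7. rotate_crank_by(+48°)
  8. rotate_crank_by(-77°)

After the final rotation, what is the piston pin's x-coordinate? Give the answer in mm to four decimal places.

272.5732

set_geometry: r = 23 mm, L = 261 mm, e = 3 mm; θ ← 0°
rotate_crank_by(-86°): θ ← 0° -86° = -86°
rotate_crank_by(-37°): θ ← -86° -37° = -123°
rotate_crank_by(-31°): θ ← -123° -31° = -154°
rotate_crank_by(+43°): θ ← -154° +43° = -111°
rotate_crank_by(+83°): θ ← -111° +83° = -28°
rotate_crank_by(+48°): θ ← -28° +48° = 20°
rotate_crank_by(-77°): θ ← 20° -77° = -57°
crank pin P = (r cos θ, r sin θ) = (12.526698, -19.289423)
h = r sin θ − e = -19.289423 − 3 = -22.289423
x = r cos θ + √(L² − h²) = 12.526698 + √(68121.0 − 496.8184) = 12.526698 + 260.046499 = 272.573197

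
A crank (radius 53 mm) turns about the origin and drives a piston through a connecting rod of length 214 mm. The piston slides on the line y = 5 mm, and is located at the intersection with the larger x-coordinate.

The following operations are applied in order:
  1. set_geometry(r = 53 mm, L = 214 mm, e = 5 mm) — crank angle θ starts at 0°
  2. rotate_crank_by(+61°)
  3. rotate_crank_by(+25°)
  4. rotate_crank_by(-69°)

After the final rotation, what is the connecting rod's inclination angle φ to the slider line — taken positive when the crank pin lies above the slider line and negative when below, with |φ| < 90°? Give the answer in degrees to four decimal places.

set_geometry: r = 53 mm, L = 214 mm, e = 5 mm; θ ← 0°
rotate_crank_by(+61°): θ ← 0° +61° = 61°
rotate_crank_by(+25°): θ ← 61° +25° = 86°
rotate_crank_by(-69°): θ ← 86° -69° = 17°
crank pin P = (r cos θ, r sin θ) = (50.684152, 15.495700)
h = r sin θ − e = 15.495700 − 5 = 10.495700
sin φ = h / L = 10.495700 / 214 = 0.04904533
φ = arcsin(0.04904533) = 2.811218°

2.8112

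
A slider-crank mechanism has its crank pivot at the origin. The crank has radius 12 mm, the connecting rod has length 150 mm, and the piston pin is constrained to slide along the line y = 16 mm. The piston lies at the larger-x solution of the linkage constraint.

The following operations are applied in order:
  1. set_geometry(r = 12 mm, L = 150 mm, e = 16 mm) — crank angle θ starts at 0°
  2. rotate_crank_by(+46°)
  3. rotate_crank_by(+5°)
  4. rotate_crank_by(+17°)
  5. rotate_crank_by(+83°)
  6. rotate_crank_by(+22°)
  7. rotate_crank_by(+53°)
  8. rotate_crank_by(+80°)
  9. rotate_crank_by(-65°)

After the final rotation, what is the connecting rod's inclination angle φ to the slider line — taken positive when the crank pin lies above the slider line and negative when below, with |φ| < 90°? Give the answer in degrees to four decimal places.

set_geometry: r = 12 mm, L = 150 mm, e = 16 mm; θ ← 0°
rotate_crank_by(+46°): θ ← 0° +46° = 46°
rotate_crank_by(+5°): θ ← 46° +5° = 51°
rotate_crank_by(+17°): θ ← 51° +17° = 68°
rotate_crank_by(+83°): θ ← 68° +83° = 151°
rotate_crank_by(+22°): θ ← 151° +22° = 173°
rotate_crank_by(+53°): θ ← 173° +53° = 226°
rotate_crank_by(+80°): θ ← 226° +80° = 306°
rotate_crank_by(-65°): θ ← 306° -65° = 241°
crank pin P = (r cos θ, r sin θ) = (-5.817715, -10.495436)
h = r sin θ − e = -10.495436 − 16 = -26.495436
sin φ = h / L = -26.495436 / 150 = -0.17663624
φ = arcsin(-0.17663624) = -10.173891°

-10.1739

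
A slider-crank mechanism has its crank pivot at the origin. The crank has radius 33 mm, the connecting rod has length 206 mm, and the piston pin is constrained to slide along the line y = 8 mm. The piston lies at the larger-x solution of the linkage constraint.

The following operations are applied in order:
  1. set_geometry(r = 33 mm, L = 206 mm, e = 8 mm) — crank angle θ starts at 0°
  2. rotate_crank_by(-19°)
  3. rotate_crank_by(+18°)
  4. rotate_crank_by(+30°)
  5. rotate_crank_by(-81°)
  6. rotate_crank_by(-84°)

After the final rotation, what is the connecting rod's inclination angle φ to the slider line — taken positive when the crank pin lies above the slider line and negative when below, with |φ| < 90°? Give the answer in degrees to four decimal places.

-8.6336

set_geometry: r = 33 mm, L = 206 mm, e = 8 mm; θ ← 0°
rotate_crank_by(-19°): θ ← 0° -19° = -19°
rotate_crank_by(+18°): θ ← -19° +18° = -1°
rotate_crank_by(+30°): θ ← -1° +30° = 29°
rotate_crank_by(-81°): θ ← 29° -81° = -52°
rotate_crank_by(-84°): θ ← -52° -84° = -136°
crank pin P = (r cos θ, r sin θ) = (-23.738213, -22.923726)
h = r sin θ − e = -22.923726 − 8 = -30.923726
sin φ = h / L = -30.923726 / 206 = -0.15011518
φ = arcsin(-0.15011518) = -8.633601°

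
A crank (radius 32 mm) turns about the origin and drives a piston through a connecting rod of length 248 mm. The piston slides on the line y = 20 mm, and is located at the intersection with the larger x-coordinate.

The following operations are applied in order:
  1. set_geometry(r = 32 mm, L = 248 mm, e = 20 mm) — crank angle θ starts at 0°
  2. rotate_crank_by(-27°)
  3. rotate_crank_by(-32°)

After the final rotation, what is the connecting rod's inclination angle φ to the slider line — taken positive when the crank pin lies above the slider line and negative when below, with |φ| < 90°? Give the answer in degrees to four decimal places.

set_geometry: r = 32 mm, L = 248 mm, e = 20 mm; θ ← 0°
rotate_crank_by(-27°): θ ← 0° -27° = -27°
rotate_crank_by(-32°): θ ← -27° -32° = -59°
crank pin P = (r cos θ, r sin θ) = (16.481218, -27.429354)
h = r sin θ − e = -27.429354 − 20 = -47.429354
sin φ = h / L = -47.429354 / 248 = -0.19124739
φ = arcsin(-0.19124739) = -11.025590°

-11.0256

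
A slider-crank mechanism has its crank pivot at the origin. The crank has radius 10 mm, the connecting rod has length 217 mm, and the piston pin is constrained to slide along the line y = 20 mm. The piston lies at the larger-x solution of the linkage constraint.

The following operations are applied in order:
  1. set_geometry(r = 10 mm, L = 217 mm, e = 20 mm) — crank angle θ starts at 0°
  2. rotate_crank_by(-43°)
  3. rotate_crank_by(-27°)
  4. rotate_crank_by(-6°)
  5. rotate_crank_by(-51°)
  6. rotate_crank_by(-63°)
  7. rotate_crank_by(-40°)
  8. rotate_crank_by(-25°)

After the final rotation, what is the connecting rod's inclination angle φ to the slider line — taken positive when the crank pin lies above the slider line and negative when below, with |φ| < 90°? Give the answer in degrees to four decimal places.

-2.7314

set_geometry: r = 10 mm, L = 217 mm, e = 20 mm; θ ← 0°
rotate_crank_by(-43°): θ ← 0° -43° = -43°
rotate_crank_by(-27°): θ ← -43° -27° = -70°
rotate_crank_by(-6°): θ ← -70° -6° = -76°
rotate_crank_by(-51°): θ ← -76° -51° = -127°
rotate_crank_by(-63°): θ ← -127° -63° = -190°
rotate_crank_by(-40°): θ ← -190° -40° = -230°
rotate_crank_by(-25°): θ ← -230° -25° = -255°
crank pin P = (r cos θ, r sin θ) = (-2.588190, 9.659258)
h = r sin θ − e = 9.659258 − 20 = -10.340742
sin φ = h / L = -10.340742 / 217 = -0.04765319
φ = arcsin(-0.04765319) = -2.731361°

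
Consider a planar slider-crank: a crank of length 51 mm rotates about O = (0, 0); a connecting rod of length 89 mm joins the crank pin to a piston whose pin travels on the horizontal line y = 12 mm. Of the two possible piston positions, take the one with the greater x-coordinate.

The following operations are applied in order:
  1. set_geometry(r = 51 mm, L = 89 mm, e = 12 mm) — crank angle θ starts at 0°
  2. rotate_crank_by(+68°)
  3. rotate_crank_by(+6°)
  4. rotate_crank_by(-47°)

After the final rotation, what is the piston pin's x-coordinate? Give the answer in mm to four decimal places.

set_geometry: r = 51 mm, L = 89 mm, e = 12 mm; θ ← 0°
rotate_crank_by(+68°): θ ← 0° +68° = 68°
rotate_crank_by(+6°): θ ← 68° +6° = 74°
rotate_crank_by(-47°): θ ← 74° -47° = 27°
crank pin P = (r cos θ, r sin θ) = (45.441333, 23.153515)
h = r sin θ − e = 23.153515 − 12 = 11.153515
x = r cos θ + √(L² − h²) = 45.441333 + √(7921.0 − 124.4009) = 45.441333 + 88.298353 = 133.739685

133.7397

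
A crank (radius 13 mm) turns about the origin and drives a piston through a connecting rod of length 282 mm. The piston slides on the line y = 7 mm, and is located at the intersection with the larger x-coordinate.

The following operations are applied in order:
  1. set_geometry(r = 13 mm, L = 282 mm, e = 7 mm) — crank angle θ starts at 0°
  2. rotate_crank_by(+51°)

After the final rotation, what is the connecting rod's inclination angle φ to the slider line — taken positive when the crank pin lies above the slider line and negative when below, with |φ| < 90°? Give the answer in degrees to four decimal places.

set_geometry: r = 13 mm, L = 282 mm, e = 7 mm; θ ← 0°
rotate_crank_by(+51°): θ ← 0° +51° = 51°
crank pin P = (r cos θ, r sin θ) = (8.181165, 10.102897)
h = r sin θ − e = 10.102897 − 7 = 3.102897
sin φ = h / L = 3.102897 / 282 = 0.01100318
φ = arcsin(0.01100318) = 0.630449°

0.6304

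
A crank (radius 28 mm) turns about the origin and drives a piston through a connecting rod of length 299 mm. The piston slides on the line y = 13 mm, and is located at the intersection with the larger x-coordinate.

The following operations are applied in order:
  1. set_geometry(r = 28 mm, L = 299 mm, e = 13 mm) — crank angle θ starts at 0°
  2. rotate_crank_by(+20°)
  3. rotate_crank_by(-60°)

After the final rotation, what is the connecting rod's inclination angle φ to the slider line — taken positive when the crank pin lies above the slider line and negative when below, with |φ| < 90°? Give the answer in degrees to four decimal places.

set_geometry: r = 28 mm, L = 299 mm, e = 13 mm; θ ← 0°
rotate_crank_by(+20°): θ ← 0° +20° = 20°
rotate_crank_by(-60°): θ ← 20° -60° = -40°
crank pin P = (r cos θ, r sin θ) = (21.449244, -17.998053)
h = r sin θ − e = -17.998053 − 13 = -30.998053
sin φ = h / L = -30.998053 / 299 = -0.10367242
φ = arcsin(-0.10367242) = -5.950684°

-5.9507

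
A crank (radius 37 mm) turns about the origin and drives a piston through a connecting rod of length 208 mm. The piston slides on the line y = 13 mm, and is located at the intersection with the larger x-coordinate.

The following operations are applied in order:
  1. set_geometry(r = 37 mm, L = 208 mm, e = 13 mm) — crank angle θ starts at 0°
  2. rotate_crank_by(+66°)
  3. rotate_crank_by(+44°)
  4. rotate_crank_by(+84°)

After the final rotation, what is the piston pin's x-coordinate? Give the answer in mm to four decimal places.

170.9375

set_geometry: r = 37 mm, L = 208 mm, e = 13 mm; θ ← 0°
rotate_crank_by(+66°): θ ← 0° +66° = 66°
rotate_crank_by(+44°): θ ← 66° +44° = 110°
rotate_crank_by(+84°): θ ← 110° +84° = 194°
crank pin P = (r cos θ, r sin θ) = (-35.900942, -8.951110)
h = r sin θ − e = -8.951110 − 13 = -21.951110
x = r cos θ + √(L² − h²) = -35.900942 + √(43264.0 − 481.8512) = -35.900942 + 206.838461 = 170.937519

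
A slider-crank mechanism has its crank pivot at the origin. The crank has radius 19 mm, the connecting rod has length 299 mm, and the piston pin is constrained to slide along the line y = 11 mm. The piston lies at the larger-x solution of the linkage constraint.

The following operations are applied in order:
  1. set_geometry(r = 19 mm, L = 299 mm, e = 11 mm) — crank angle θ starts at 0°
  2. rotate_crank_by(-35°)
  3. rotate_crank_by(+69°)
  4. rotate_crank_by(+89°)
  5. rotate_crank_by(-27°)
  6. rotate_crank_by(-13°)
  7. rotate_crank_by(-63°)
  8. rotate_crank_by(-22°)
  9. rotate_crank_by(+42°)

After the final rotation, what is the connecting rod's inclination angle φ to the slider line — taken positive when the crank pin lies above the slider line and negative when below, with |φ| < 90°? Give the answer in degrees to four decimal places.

0.2324

set_geometry: r = 19 mm, L = 299 mm, e = 11 mm; θ ← 0°
rotate_crank_by(-35°): θ ← 0° -35° = -35°
rotate_crank_by(+69°): θ ← -35° +69° = 34°
rotate_crank_by(+89°): θ ← 34° +89° = 123°
rotate_crank_by(-27°): θ ← 123° -27° = 96°
rotate_crank_by(-13°): θ ← 96° -13° = 83°
rotate_crank_by(-63°): θ ← 83° -63° = 20°
rotate_crank_by(-22°): θ ← 20° -22° = -2°
rotate_crank_by(+42°): θ ← -2° +42° = 40°
crank pin P = (r cos θ, r sin θ) = (14.554844, 12.212965)
h = r sin θ − e = 12.212965 − 11 = 1.212965
sin φ = h / L = 1.212965 / 299 = 0.00405674
φ = arcsin(0.00405674) = 0.232435°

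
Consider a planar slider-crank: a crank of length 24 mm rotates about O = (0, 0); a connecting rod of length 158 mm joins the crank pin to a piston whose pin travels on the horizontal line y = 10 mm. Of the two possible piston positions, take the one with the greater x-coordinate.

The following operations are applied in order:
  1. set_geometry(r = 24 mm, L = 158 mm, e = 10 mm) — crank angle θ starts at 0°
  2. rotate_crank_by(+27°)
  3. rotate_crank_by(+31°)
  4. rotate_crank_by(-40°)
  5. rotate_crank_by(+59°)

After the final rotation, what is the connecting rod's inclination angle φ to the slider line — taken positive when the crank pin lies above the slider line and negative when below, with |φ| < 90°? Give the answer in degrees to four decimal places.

4.8596

set_geometry: r = 24 mm, L = 158 mm, e = 10 mm; θ ← 0°
rotate_crank_by(+27°): θ ← 0° +27° = 27°
rotate_crank_by(+31°): θ ← 27° +31° = 58°
rotate_crank_by(-40°): θ ← 58° -40° = 18°
rotate_crank_by(+59°): θ ← 18° +59° = 77°
crank pin P = (r cos θ, r sin θ) = (5.398825, 23.384882)
h = r sin θ − e = 23.384882 − 10 = 13.384882
sin φ = h / L = 13.384882 / 158 = 0.08471444
φ = arcsin(0.08471444) = 4.859604°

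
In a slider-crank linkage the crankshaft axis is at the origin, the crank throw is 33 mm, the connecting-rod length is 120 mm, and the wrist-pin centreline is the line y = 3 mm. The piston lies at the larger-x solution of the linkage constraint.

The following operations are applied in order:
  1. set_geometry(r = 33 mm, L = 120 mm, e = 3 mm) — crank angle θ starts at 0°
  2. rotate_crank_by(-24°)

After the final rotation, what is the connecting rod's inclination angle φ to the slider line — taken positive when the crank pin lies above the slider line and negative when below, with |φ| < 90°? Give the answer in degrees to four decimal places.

set_geometry: r = 33 mm, L = 120 mm, e = 3 mm; θ ← 0°
rotate_crank_by(-24°): θ ← 0° -24° = -24°
crank pin P = (r cos θ, r sin θ) = (30.147000, -13.422309)
h = r sin θ − e = -13.422309 − 3 = -16.422309
sin φ = h / L = -16.422309 / 120 = -0.13685258
φ = arcsin(-0.13685258) = -7.865759°

-7.8658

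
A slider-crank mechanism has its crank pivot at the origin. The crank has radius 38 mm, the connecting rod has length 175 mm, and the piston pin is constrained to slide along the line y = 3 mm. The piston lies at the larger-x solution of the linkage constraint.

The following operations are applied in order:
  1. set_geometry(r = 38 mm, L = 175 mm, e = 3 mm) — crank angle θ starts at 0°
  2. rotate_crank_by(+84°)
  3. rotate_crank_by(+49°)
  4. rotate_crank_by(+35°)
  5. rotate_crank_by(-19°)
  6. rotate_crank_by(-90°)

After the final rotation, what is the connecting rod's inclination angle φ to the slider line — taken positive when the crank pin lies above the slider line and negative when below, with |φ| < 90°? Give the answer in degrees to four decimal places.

set_geometry: r = 38 mm, L = 175 mm, e = 3 mm; θ ← 0°
rotate_crank_by(+84°): θ ← 0° +84° = 84°
rotate_crank_by(+49°): θ ← 84° +49° = 133°
rotate_crank_by(+35°): θ ← 133° +35° = 168°
rotate_crank_by(-19°): θ ← 168° -19° = 149°
rotate_crank_by(-90°): θ ← 149° -90° = 59°
crank pin P = (r cos θ, r sin θ) = (19.571447, 32.572357)
h = r sin θ − e = 32.572357 − 3 = 29.572357
sin φ = h / L = 29.572357 / 175 = 0.16898490
φ = arcsin(0.16898490) = 9.728804°

9.7288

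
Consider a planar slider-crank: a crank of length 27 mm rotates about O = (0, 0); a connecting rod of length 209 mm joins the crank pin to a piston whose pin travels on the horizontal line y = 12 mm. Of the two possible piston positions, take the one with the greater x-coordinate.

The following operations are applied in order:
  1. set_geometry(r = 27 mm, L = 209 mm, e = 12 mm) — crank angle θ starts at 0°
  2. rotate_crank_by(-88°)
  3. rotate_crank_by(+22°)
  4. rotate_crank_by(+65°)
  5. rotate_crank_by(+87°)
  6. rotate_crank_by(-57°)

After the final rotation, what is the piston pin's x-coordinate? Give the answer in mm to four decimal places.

232.6119

set_geometry: r = 27 mm, L = 209 mm, e = 12 mm; θ ← 0°
rotate_crank_by(-88°): θ ← 0° -88° = -88°
rotate_crank_by(+22°): θ ← -88° +22° = -66°
rotate_crank_by(+65°): θ ← -66° +65° = -1°
rotate_crank_by(+87°): θ ← -1° +87° = 86°
rotate_crank_by(-57°): θ ← 86° -57° = 29°
crank pin P = (r cos θ, r sin θ) = (23.614732, 13.089860)
h = r sin θ − e = 13.089860 − 12 = 1.089860
x = r cos θ + √(L² − h²) = 23.614732 + √(43681.0 − 1.1878) = 23.614732 + 208.997158 = 232.611890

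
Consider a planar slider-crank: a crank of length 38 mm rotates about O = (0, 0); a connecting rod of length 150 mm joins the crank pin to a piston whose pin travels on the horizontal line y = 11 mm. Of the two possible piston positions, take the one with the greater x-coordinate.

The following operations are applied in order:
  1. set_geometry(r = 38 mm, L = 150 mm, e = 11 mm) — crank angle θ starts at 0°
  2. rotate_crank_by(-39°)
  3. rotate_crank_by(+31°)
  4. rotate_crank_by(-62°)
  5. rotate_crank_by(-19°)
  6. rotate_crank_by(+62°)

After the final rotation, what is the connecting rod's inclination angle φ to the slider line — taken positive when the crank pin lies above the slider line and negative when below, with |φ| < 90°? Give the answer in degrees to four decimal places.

set_geometry: r = 38 mm, L = 150 mm, e = 11 mm; θ ← 0°
rotate_crank_by(-39°): θ ← 0° -39° = -39°
rotate_crank_by(+31°): θ ← -39° +31° = -8°
rotate_crank_by(-62°): θ ← -8° -62° = -70°
rotate_crank_by(-19°): θ ← -70° -19° = -89°
rotate_crank_by(+62°): θ ← -89° +62° = -27°
crank pin P = (r cos θ, r sin θ) = (33.858248, -17.251639)
h = r sin θ − e = -17.251639 − 11 = -28.251639
sin φ = h / L = -28.251639 / 150 = -0.18834426
φ = arcsin(-0.18834426) = -10.856173°

-10.8562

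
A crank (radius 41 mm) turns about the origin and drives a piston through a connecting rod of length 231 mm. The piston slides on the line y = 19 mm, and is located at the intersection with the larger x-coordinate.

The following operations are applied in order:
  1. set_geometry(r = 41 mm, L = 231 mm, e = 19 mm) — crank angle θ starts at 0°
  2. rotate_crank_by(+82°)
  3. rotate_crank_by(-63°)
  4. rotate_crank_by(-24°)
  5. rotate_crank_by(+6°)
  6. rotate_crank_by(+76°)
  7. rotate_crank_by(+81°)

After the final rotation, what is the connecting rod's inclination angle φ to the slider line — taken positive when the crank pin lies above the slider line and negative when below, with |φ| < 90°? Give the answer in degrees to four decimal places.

-0.9032

set_geometry: r = 41 mm, L = 231 mm, e = 19 mm; θ ← 0°
rotate_crank_by(+82°): θ ← 0° +82° = 82°
rotate_crank_by(-63°): θ ← 82° -63° = 19°
rotate_crank_by(-24°): θ ← 19° -24° = -5°
rotate_crank_by(+6°): θ ← -5° +6° = 1°
rotate_crank_by(+76°): θ ← 1° +76° = 77°
rotate_crank_by(+81°): θ ← 77° +81° = 158°
crank pin P = (r cos θ, r sin θ) = (-38.014538, 15.358870)
h = r sin θ − e = 15.358870 − 19 = -3.641130
sin φ = h / L = -3.641130 / 231 = -0.01576247
φ = arcsin(-0.01576247) = -0.903160°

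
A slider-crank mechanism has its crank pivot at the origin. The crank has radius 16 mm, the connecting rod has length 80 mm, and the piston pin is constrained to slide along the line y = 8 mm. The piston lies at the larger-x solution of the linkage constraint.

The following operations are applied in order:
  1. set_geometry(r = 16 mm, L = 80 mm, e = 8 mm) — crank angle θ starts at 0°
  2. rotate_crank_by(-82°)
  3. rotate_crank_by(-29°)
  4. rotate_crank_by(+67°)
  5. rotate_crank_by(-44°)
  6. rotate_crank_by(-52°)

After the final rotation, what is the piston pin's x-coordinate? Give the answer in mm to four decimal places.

65.6257

set_geometry: r = 16 mm, L = 80 mm, e = 8 mm; θ ← 0°
rotate_crank_by(-82°): θ ← 0° -82° = -82°
rotate_crank_by(-29°): θ ← -82° -29° = -111°
rotate_crank_by(+67°): θ ← -111° +67° = -44°
rotate_crank_by(-44°): θ ← -44° -44° = -88°
rotate_crank_by(-52°): θ ← -88° -52° = -140°
crank pin P = (r cos θ, r sin θ) = (-12.256711, -10.284602)
h = r sin θ − e = -10.284602 − 8 = -18.284602
x = r cos θ + √(L² − h²) = -12.256711 + √(6400.0 − 334.3267) = -12.256711 + 77.882433 = 65.625722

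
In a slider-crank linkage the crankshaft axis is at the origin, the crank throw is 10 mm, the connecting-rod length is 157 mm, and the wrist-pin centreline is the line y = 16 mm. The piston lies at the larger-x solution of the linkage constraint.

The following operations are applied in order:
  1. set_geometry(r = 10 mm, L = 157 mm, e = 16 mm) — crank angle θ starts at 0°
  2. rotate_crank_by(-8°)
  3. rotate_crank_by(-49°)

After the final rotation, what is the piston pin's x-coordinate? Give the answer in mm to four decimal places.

160.5408

set_geometry: r = 10 mm, L = 157 mm, e = 16 mm; θ ← 0°
rotate_crank_by(-8°): θ ← 0° -8° = -8°
rotate_crank_by(-49°): θ ← -8° -49° = -57°
crank pin P = (r cos θ, r sin θ) = (5.446390, -8.386706)
h = r sin θ − e = -8.386706 − 16 = -24.386706
x = r cos θ + √(L² − h²) = 5.446390 + √(24649.0 − 594.7114) = 5.446390 + 155.094451 = 160.540841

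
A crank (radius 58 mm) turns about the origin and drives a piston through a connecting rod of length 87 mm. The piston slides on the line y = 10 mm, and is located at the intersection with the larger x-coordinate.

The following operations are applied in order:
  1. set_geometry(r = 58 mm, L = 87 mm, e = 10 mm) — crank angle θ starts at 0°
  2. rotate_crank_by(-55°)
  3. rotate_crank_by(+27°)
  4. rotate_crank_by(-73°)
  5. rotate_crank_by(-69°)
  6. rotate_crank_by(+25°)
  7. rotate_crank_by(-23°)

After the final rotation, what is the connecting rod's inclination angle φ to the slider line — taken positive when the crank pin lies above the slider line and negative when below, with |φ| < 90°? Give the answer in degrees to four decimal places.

set_geometry: r = 58 mm, L = 87 mm, e = 10 mm; θ ← 0°
rotate_crank_by(-55°): θ ← 0° -55° = -55°
rotate_crank_by(+27°): θ ← -55° +27° = -28°
rotate_crank_by(-73°): θ ← -28° -73° = -101°
rotate_crank_by(-69°): θ ← -101° -69° = -170°
rotate_crank_by(+25°): θ ← -170° +25° = -145°
rotate_crank_by(-23°): θ ← -145° -23° = -168°
crank pin P = (r cos θ, r sin θ) = (-56.732561, -12.058878)
h = r sin θ − e = -12.058878 − 10 = -22.058878
sin φ = h / L = -22.058878 / 87 = -0.25355032
φ = arcsin(-0.25355032) = -14.687702°

-14.6877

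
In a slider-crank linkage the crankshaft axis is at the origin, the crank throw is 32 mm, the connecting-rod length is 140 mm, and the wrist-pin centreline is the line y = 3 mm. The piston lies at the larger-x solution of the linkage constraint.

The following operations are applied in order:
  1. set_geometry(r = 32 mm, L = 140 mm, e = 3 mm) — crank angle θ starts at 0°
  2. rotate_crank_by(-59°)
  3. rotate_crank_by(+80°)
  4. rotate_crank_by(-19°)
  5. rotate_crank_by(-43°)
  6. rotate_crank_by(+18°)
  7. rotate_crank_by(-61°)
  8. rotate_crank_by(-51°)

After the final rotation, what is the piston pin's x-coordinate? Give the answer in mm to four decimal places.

115.0070

set_geometry: r = 32 mm, L = 140 mm, e = 3 mm; θ ← 0°
rotate_crank_by(-59°): θ ← 0° -59° = -59°
rotate_crank_by(+80°): θ ← -59° +80° = 21°
rotate_crank_by(-19°): θ ← 21° -19° = 2°
rotate_crank_by(-43°): θ ← 2° -43° = -41°
rotate_crank_by(+18°): θ ← -41° +18° = -23°
rotate_crank_by(-61°): θ ← -23° -61° = -84°
rotate_crank_by(-51°): θ ← -84° -51° = -135°
crank pin P = (r cos θ, r sin θ) = (-22.627417, -22.627417)
h = r sin θ − e = -22.627417 − 3 = -25.627417
x = r cos θ + √(L² − h²) = -22.627417 + √(19600.0 − 656.7645) = -22.627417 + 137.634427 = 115.007010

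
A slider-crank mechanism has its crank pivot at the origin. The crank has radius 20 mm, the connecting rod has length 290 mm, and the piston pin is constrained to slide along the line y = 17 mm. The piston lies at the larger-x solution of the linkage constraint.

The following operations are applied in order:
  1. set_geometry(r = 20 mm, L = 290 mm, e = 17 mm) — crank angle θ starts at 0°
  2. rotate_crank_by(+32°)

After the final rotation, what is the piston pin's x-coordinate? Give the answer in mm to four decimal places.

set_geometry: r = 20 mm, L = 290 mm, e = 17 mm; θ ← 0°
rotate_crank_by(+32°): θ ← 0° +32° = 32°
crank pin P = (r cos θ, r sin θ) = (16.960962, 10.598385)
h = r sin θ − e = 10.598385 − 17 = -6.401615
x = r cos θ + √(L² − h²) = 16.960962 + √(84100.0 − 40.9807) = 16.960962 + 289.929335 = 306.890297

306.8903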